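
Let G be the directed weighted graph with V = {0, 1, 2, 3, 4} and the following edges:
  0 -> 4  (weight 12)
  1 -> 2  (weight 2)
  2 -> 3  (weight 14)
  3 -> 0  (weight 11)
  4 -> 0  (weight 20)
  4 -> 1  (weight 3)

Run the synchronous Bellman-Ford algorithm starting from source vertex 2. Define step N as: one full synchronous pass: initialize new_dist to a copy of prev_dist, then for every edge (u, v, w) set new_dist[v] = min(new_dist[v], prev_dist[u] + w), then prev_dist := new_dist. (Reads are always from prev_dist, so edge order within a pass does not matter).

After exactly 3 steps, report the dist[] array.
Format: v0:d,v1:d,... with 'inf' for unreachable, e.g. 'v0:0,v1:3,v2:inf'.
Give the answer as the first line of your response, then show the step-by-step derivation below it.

v0:25,v1:inf,v2:0,v3:14,v4:37

step 1: dist = v0:inf,v1:inf,v2:0,v3:14,v4:inf
step 2: dist = v0:25,v1:inf,v2:0,v3:14,v4:inf
step 3: dist = v0:25,v1:inf,v2:0,v3:14,v4:37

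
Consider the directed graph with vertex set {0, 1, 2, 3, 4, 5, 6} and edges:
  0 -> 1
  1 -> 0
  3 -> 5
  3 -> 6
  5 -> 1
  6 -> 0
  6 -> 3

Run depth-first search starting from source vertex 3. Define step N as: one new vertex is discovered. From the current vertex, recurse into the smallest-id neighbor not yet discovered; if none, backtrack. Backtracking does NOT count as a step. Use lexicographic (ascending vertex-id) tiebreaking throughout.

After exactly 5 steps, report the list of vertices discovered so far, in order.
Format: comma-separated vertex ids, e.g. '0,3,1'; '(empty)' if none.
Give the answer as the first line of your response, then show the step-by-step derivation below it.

3,5,1,0,6

step 1: discover 3; path=3; order=3
step 2: discover 5; path=3>5; order=3,5
step 3: discover 1; path=3>5>1; order=3,5,1
step 4: discover 0; path=3>5>1>0; order=3,5,1,0
step 5: discover 6; path=3>6; order=3,5,1,0,6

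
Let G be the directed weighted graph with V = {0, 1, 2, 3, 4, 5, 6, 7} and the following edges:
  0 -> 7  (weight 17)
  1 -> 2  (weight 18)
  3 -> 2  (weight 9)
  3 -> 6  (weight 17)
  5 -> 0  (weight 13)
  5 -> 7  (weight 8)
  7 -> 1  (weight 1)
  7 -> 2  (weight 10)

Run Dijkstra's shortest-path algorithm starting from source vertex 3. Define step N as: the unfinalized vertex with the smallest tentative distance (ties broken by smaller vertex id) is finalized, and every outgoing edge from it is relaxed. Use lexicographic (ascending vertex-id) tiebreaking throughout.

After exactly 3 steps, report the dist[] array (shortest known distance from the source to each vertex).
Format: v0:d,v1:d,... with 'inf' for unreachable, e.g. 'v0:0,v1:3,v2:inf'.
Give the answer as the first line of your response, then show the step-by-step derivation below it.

v0:inf,v1:inf,v2:9,v3:0,v4:inf,v5:inf,v6:17,v7:inf

step 1: dist = v0:inf,v1:inf,v2:9,v3:0,v4:inf,v5:inf,v6:17,v7:inf
step 2: dist = v0:inf,v1:inf,v2:9,v3:0,v4:inf,v5:inf,v6:17,v7:inf
step 3: dist = v0:inf,v1:inf,v2:9,v3:0,v4:inf,v5:inf,v6:17,v7:inf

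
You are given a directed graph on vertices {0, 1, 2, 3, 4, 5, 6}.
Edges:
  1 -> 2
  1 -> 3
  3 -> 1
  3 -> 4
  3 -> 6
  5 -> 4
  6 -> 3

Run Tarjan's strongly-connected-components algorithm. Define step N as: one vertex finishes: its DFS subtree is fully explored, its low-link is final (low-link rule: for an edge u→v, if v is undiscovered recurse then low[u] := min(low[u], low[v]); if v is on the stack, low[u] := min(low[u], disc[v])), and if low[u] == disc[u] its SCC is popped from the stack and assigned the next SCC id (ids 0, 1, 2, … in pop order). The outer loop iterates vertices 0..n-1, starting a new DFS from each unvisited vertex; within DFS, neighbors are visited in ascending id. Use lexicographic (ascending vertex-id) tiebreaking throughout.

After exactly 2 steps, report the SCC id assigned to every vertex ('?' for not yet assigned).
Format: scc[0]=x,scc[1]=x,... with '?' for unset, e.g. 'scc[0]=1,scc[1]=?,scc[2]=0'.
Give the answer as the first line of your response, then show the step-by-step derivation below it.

scc[0]=0,scc[1]=?,scc[2]=1,scc[3]=?,scc[4]=?,scc[5]=?,scc[6]=?

step 1: low=(low[0]=0,low[1]=?,low[2]=?,low[3]=?,low[4]=?,low[5]=?,low[6]=?); scc=(scc[0]=0,scc[1]=?,scc[2]=?,scc[3]=?,scc[4]=?,scc[5]=?,scc[6]=?)
step 2: low=(low[0]=0,low[1]=1,low[2]=2,low[3]=?,low[4]=?,low[5]=?,low[6]=?); scc=(scc[0]=0,scc[1]=?,scc[2]=1,scc[3]=?,scc[4]=?,scc[5]=?,scc[6]=?)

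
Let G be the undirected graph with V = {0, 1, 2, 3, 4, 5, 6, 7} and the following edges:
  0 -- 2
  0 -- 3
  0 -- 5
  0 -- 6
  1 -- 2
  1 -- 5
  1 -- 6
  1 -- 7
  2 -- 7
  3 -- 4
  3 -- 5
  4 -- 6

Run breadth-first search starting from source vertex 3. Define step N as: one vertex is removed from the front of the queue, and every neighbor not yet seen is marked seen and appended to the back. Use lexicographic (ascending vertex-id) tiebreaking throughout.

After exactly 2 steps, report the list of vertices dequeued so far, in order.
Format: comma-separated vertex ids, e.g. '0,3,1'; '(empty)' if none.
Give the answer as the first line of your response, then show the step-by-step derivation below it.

3,0

step 1: dequeue 3; queue=[0,4,5]; order=3
step 2: dequeue 0; queue=[4,5,2,6]; order=3,0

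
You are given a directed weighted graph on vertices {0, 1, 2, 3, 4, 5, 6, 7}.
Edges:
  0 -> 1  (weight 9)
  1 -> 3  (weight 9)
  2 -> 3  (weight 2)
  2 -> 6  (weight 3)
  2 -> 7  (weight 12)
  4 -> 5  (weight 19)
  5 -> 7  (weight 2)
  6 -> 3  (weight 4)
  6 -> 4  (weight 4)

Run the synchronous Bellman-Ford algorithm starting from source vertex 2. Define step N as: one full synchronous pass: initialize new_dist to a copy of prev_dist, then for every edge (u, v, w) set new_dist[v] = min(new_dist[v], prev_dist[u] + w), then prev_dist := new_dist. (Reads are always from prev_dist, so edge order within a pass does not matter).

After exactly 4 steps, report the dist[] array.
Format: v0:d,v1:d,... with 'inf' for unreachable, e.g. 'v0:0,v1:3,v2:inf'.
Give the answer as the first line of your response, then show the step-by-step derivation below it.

v0:inf,v1:inf,v2:0,v3:2,v4:7,v5:26,v6:3,v7:12

step 1: dist = v0:inf,v1:inf,v2:0,v3:2,v4:inf,v5:inf,v6:3,v7:12
step 2: dist = v0:inf,v1:inf,v2:0,v3:2,v4:7,v5:inf,v6:3,v7:12
step 3: dist = v0:inf,v1:inf,v2:0,v3:2,v4:7,v5:26,v6:3,v7:12
step 4: dist = v0:inf,v1:inf,v2:0,v3:2,v4:7,v5:26,v6:3,v7:12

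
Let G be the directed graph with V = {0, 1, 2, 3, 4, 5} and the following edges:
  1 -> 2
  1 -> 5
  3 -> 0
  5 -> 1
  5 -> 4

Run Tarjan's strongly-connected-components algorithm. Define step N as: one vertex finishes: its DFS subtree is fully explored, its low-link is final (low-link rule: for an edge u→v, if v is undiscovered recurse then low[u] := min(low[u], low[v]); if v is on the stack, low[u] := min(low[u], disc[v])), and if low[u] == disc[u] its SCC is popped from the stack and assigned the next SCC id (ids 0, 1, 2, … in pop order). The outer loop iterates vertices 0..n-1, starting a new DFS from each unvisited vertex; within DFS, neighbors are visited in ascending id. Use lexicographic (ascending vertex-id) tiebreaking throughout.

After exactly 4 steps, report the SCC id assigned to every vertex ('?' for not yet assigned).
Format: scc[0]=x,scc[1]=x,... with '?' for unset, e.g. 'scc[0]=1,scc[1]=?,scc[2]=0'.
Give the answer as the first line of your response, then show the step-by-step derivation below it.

scc[0]=0,scc[1]=?,scc[2]=1,scc[3]=?,scc[4]=2,scc[5]=?

step 1: low=(low[0]=0,low[1]=?,low[2]=?,low[3]=?,low[4]=?,low[5]=?); scc=(scc[0]=0,scc[1]=?,scc[2]=?,scc[3]=?,scc[4]=?,scc[5]=?)
step 2: low=(low[0]=0,low[1]=1,low[2]=2,low[3]=?,low[4]=?,low[5]=?); scc=(scc[0]=0,scc[1]=?,scc[2]=1,scc[3]=?,scc[4]=?,scc[5]=?)
step 3: low=(low[0]=0,low[1]=1,low[2]=2,low[3]=?,low[4]=4,low[5]=1); scc=(scc[0]=0,scc[1]=?,scc[2]=1,scc[3]=?,scc[4]=2,scc[5]=?)
step 4: low=(low[0]=0,low[1]=1,low[2]=2,low[3]=?,low[4]=4,low[5]=1); scc=(scc[0]=0,scc[1]=?,scc[2]=1,scc[3]=?,scc[4]=2,scc[5]=?)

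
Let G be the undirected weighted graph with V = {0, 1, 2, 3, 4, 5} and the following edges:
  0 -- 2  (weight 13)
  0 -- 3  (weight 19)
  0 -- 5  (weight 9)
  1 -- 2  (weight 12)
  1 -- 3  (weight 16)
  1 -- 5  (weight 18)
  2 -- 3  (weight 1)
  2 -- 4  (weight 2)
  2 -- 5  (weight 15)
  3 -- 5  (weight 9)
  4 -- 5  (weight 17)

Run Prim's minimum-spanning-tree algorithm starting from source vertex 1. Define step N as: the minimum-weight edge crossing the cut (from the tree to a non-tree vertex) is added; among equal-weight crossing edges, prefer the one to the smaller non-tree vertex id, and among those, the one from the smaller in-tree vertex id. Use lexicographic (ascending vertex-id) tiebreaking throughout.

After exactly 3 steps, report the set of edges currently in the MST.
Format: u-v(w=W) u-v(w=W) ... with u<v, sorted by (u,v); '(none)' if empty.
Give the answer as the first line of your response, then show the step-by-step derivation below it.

1-2(w=12) 2-3(w=1) 2-4(w=2)

step 1: add edge 1-2 (w=12); MST = {1-2(w=12)}
step 2: add edge 2-3 (w=1); MST = {1-2(w=12) 2-3(w=1)}
step 3: add edge 2-4 (w=2); MST = {1-2(w=12) 2-3(w=1) 2-4(w=2)}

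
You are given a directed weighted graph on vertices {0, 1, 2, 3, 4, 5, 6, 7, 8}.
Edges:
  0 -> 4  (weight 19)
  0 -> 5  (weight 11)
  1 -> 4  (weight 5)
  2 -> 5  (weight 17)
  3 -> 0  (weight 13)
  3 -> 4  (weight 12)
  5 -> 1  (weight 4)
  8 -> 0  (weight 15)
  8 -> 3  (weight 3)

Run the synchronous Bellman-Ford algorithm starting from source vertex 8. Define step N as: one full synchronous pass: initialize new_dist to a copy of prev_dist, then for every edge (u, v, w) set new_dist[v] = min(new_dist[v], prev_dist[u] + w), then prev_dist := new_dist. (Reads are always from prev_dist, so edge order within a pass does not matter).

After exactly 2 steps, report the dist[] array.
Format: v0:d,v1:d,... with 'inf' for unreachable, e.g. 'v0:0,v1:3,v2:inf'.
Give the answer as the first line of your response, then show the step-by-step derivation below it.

v0:15,v1:inf,v2:inf,v3:3,v4:15,v5:26,v6:inf,v7:inf,v8:0

step 1: dist = v0:15,v1:inf,v2:inf,v3:3,v4:inf,v5:inf,v6:inf,v7:inf,v8:0
step 2: dist = v0:15,v1:inf,v2:inf,v3:3,v4:15,v5:26,v6:inf,v7:inf,v8:0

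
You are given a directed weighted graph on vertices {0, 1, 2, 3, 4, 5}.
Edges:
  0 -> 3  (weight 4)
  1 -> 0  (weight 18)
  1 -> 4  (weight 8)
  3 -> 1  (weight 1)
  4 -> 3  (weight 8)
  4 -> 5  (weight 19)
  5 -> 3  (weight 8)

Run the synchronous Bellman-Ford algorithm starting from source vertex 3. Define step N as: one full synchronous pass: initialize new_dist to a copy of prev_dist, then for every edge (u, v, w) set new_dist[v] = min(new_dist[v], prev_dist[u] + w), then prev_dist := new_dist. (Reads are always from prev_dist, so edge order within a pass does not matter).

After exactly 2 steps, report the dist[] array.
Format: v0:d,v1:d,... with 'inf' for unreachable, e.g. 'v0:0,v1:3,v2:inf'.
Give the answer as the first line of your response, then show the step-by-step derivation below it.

v0:19,v1:1,v2:inf,v3:0,v4:9,v5:inf

step 1: dist = v0:inf,v1:1,v2:inf,v3:0,v4:inf,v5:inf
step 2: dist = v0:19,v1:1,v2:inf,v3:0,v4:9,v5:inf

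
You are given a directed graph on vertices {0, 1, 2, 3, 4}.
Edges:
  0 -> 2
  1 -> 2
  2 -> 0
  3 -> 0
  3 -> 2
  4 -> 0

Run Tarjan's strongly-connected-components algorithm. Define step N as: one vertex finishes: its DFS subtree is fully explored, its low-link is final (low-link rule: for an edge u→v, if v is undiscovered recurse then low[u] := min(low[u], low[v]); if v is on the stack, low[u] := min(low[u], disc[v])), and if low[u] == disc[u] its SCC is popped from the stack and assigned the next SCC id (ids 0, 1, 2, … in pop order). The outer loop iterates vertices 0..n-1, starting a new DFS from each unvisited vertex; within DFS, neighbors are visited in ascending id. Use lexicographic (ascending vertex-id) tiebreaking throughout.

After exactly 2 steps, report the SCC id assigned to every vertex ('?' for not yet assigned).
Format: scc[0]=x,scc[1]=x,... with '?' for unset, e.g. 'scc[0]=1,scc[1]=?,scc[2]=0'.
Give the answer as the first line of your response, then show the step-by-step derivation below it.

scc[0]=0,scc[1]=?,scc[2]=0,scc[3]=?,scc[4]=?

step 1: low=(low[0]=0,low[1]=?,low[2]=0,low[3]=?,low[4]=?); scc=(scc[0]=?,scc[1]=?,scc[2]=?,scc[3]=?,scc[4]=?)
step 2: low=(low[0]=0,low[1]=?,low[2]=0,low[3]=?,low[4]=?); scc=(scc[0]=0,scc[1]=?,scc[2]=0,scc[3]=?,scc[4]=?)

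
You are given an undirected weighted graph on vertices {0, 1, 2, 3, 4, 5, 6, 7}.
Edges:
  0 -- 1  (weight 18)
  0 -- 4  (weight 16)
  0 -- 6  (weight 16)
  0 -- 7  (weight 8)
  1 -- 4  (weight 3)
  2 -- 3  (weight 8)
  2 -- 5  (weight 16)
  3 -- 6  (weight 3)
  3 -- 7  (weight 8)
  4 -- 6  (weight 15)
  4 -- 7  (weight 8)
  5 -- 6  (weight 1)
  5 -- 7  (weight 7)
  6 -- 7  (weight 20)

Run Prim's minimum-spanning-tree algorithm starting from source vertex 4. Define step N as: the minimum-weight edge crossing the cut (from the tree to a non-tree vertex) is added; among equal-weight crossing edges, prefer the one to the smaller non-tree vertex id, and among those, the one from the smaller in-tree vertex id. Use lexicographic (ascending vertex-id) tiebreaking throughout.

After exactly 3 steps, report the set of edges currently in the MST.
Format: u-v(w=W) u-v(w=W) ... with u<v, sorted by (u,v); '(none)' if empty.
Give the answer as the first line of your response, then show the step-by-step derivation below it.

1-4(w=3) 4-7(w=8) 5-7(w=7)

step 1: add edge 1-4 (w=3); MST = {1-4(w=3)}
step 2: add edge 4-7 (w=8); MST = {1-4(w=3) 4-7(w=8)}
step 3: add edge 5-7 (w=7); MST = {1-4(w=3) 4-7(w=8) 5-7(w=7)}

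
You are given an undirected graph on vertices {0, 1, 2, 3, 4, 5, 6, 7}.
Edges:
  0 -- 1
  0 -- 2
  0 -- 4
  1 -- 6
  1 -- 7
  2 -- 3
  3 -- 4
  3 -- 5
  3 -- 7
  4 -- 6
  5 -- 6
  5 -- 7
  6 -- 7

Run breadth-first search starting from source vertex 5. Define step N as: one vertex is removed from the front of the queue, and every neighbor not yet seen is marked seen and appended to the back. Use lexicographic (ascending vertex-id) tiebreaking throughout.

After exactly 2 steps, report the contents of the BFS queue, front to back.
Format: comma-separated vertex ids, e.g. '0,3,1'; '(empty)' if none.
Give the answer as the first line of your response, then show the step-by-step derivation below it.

6,7,2,4

step 1: dequeue 5; queue=[3,6,7]; order=5
step 2: dequeue 3; queue=[6,7,2,4]; order=5,3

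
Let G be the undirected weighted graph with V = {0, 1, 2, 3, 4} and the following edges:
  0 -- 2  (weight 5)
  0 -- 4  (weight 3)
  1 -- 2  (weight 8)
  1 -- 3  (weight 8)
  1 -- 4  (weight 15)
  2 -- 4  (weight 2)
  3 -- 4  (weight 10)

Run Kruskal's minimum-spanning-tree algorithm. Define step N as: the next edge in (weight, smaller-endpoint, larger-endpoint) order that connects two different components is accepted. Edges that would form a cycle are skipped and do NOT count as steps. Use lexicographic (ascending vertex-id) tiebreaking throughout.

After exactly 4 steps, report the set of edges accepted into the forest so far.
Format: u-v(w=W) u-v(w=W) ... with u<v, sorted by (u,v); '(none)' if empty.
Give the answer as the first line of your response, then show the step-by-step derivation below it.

0-4(w=3) 1-2(w=8) 1-3(w=8) 2-4(w=2)

step 1: add edge 2-4 (w=2); MST = {2-4(w=2)}
step 2: add edge 0-4 (w=3); MST = {0-4(w=3) 2-4(w=2)}
step 3: add edge 1-2 (w=8); MST = {0-4(w=3) 1-2(w=8) 2-4(w=2)}
step 4: add edge 1-3 (w=8); MST = {0-4(w=3) 1-2(w=8) 1-3(w=8) 2-4(w=2)}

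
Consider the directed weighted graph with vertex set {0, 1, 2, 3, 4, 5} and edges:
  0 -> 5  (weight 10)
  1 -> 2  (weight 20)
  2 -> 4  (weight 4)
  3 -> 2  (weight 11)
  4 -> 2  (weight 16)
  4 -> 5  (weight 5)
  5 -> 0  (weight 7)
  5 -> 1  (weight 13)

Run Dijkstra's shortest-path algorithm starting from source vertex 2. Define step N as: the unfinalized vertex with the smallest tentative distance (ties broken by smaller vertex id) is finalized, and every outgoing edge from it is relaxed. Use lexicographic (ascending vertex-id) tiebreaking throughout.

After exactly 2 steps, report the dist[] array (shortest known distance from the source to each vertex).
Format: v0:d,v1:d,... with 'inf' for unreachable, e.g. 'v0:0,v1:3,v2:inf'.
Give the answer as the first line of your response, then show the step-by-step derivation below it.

v0:inf,v1:inf,v2:0,v3:inf,v4:4,v5:9

step 1: dist = v0:inf,v1:inf,v2:0,v3:inf,v4:4,v5:inf
step 2: dist = v0:inf,v1:inf,v2:0,v3:inf,v4:4,v5:9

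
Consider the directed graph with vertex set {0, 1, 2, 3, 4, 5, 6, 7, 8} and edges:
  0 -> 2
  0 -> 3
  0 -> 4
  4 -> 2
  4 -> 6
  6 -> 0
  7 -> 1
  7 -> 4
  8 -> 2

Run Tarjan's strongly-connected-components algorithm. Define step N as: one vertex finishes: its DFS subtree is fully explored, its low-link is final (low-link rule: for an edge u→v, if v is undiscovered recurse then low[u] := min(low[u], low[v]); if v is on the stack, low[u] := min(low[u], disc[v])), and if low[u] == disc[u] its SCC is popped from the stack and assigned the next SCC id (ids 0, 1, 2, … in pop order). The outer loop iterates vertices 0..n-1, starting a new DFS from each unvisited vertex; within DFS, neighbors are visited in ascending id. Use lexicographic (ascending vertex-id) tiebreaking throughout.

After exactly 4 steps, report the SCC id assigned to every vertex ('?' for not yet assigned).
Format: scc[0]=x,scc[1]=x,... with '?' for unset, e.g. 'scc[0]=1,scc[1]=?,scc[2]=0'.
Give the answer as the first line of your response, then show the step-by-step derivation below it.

scc[0]=?,scc[1]=?,scc[2]=0,scc[3]=1,scc[4]=?,scc[5]=?,scc[6]=?,scc[7]=?,scc[8]=?

step 1: low=(low[0]=0,low[1]=?,low[2]=1,low[3]=?,low[4]=?,low[5]=?,low[6]=?,low[7]=?,low[8]=?); scc=(scc[0]=?,scc[1]=?,scc[2]=0,scc[3]=?,scc[4]=?,scc[5]=?,scc[6]=?,scc[7]=?,scc[8]=?)
step 2: low=(low[0]=0,low[1]=?,low[2]=1,low[3]=2,low[4]=?,low[5]=?,low[6]=?,low[7]=?,low[8]=?); scc=(scc[0]=?,scc[1]=?,scc[2]=0,scc[3]=1,scc[4]=?,scc[5]=?,scc[6]=?,scc[7]=?,scc[8]=?)
step 3: low=(low[0]=0,low[1]=?,low[2]=1,low[3]=2,low[4]=3,low[5]=?,low[6]=0,low[7]=?,low[8]=?); scc=(scc[0]=?,scc[1]=?,scc[2]=0,scc[3]=1,scc[4]=?,scc[5]=?,scc[6]=?,scc[7]=?,scc[8]=?)
step 4: low=(low[0]=0,low[1]=?,low[2]=1,low[3]=2,low[4]=0,low[5]=?,low[6]=0,low[7]=?,low[8]=?); scc=(scc[0]=?,scc[1]=?,scc[2]=0,scc[3]=1,scc[4]=?,scc[5]=?,scc[6]=?,scc[7]=?,scc[8]=?)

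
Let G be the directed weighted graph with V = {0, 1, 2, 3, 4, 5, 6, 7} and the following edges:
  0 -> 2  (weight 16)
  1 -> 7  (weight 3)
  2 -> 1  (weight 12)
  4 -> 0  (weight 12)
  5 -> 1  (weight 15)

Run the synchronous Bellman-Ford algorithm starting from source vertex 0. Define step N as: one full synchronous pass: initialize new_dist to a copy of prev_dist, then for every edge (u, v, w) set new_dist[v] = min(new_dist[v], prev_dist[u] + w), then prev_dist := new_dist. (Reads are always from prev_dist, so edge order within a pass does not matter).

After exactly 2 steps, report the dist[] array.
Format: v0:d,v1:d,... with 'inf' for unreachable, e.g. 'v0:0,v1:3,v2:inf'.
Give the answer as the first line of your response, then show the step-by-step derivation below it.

v0:0,v1:28,v2:16,v3:inf,v4:inf,v5:inf,v6:inf,v7:inf

step 1: dist = v0:0,v1:inf,v2:16,v3:inf,v4:inf,v5:inf,v6:inf,v7:inf
step 2: dist = v0:0,v1:28,v2:16,v3:inf,v4:inf,v5:inf,v6:inf,v7:inf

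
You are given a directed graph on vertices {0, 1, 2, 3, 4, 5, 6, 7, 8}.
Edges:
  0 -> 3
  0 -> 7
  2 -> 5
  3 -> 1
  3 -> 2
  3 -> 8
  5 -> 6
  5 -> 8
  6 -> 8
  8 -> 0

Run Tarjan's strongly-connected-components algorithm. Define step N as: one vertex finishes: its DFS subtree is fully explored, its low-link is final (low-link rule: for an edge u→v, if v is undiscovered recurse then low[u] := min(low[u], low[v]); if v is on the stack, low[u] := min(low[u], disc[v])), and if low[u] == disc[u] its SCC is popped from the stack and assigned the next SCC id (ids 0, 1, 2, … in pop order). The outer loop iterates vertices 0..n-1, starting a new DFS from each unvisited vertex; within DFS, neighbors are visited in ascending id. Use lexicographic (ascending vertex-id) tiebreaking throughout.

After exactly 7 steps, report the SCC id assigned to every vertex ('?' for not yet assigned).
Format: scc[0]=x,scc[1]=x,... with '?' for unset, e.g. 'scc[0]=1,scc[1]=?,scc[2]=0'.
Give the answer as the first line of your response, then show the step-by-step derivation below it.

scc[0]=?,scc[1]=0,scc[2]=?,scc[3]=?,scc[4]=?,scc[5]=?,scc[6]=?,scc[7]=1,scc[8]=?

step 1: low=(low[0]=0,low[1]=2,low[2]=?,low[3]=1,low[4]=?,low[5]=?,low[6]=?,low[7]=?,low[8]=?); scc=(scc[0]=?,scc[1]=0,scc[2]=?,scc[3]=?,scc[4]=?,scc[5]=?,scc[6]=?,scc[7]=?,scc[8]=?)
step 2: low=(low[0]=0,low[1]=2,low[2]=3,low[3]=1,low[4]=?,low[5]=4,low[6]=5,low[7]=?,low[8]=0); scc=(scc[0]=?,scc[1]=0,scc[2]=?,scc[3]=?,scc[4]=?,scc[5]=?,scc[6]=?,scc[7]=?,scc[8]=?)
step 3: low=(low[0]=0,low[1]=2,low[2]=3,low[3]=1,low[4]=?,low[5]=4,low[6]=0,low[7]=?,low[8]=0); scc=(scc[0]=?,scc[1]=0,scc[2]=?,scc[3]=?,scc[4]=?,scc[5]=?,scc[6]=?,scc[7]=?,scc[8]=?)
step 4: low=(low[0]=0,low[1]=2,low[2]=3,low[3]=1,low[4]=?,low[5]=0,low[6]=0,low[7]=?,low[8]=0); scc=(scc[0]=?,scc[1]=0,scc[2]=?,scc[3]=?,scc[4]=?,scc[5]=?,scc[6]=?,scc[7]=?,scc[8]=?)
step 5: low=(low[0]=0,low[1]=2,low[2]=0,low[3]=1,low[4]=?,low[5]=0,low[6]=0,low[7]=?,low[8]=0); scc=(scc[0]=?,scc[1]=0,scc[2]=?,scc[3]=?,scc[4]=?,scc[5]=?,scc[6]=?,scc[7]=?,scc[8]=?)
step 6: low=(low[0]=0,low[1]=2,low[2]=0,low[3]=0,low[4]=?,low[5]=0,low[6]=0,low[7]=?,low[8]=0); scc=(scc[0]=?,scc[1]=0,scc[2]=?,scc[3]=?,scc[4]=?,scc[5]=?,scc[6]=?,scc[7]=?,scc[8]=?)
step 7: low=(low[0]=0,low[1]=2,low[2]=0,low[3]=0,low[4]=?,low[5]=0,low[6]=0,low[7]=7,low[8]=0); scc=(scc[0]=?,scc[1]=0,scc[2]=?,scc[3]=?,scc[4]=?,scc[5]=?,scc[6]=?,scc[7]=1,scc[8]=?)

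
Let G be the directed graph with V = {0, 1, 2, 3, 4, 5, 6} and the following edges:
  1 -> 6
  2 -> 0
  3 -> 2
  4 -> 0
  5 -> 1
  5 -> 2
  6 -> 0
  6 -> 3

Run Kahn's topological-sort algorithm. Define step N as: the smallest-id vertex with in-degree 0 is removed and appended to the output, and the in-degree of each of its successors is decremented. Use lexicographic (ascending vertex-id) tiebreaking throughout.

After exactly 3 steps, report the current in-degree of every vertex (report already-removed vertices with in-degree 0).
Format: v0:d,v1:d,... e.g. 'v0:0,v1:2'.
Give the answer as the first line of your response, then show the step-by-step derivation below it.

v0:2,v1:0,v2:1,v3:1,v4:0,v5:0,v6:0

step 1: output 4; order=[4]; indeg=(2,1,2,1,0,0,1)
step 2: output 5; order=[4,5]; indeg=(2,0,1,1,0,0,1)
step 3: output 1; order=[4,5,1]; indeg=(2,0,1,1,0,0,0)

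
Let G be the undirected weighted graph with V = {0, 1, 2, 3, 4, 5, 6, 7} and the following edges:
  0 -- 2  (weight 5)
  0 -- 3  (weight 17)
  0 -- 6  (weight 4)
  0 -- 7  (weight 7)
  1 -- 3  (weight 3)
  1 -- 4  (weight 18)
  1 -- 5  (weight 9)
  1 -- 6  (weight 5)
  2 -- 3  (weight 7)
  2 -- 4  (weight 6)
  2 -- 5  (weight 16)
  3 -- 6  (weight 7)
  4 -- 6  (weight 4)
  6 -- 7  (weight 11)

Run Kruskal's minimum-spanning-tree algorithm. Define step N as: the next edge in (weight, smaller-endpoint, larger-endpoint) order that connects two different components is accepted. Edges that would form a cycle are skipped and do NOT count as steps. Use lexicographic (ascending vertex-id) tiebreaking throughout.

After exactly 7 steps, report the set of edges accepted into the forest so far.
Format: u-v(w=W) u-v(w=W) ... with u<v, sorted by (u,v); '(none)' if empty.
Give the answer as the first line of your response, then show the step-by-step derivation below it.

0-2(w=5) 0-6(w=4) 0-7(w=7) 1-3(w=3) 1-5(w=9) 1-6(w=5) 4-6(w=4)

step 1: add edge 1-3 (w=3); MST = {1-3(w=3)}
step 2: add edge 0-6 (w=4); MST = {0-6(w=4) 1-3(w=3)}
step 3: add edge 4-6 (w=4); MST = {0-6(w=4) 1-3(w=3) 4-6(w=4)}
step 4: add edge 0-2 (w=5); MST = {0-2(w=5) 0-6(w=4) 1-3(w=3) 4-6(w=4)}
step 5: add edge 1-6 (w=5); MST = {0-2(w=5) 0-6(w=4) 1-3(w=3) 1-6(w=5) 4-6(w=4)}
step 6: add edge 0-7 (w=7); MST = {0-2(w=5) 0-6(w=4) 0-7(w=7) 1-3(w=3) 1-6(w=5) 4-6(w=4)}
step 7: add edge 1-5 (w=9); MST = {0-2(w=5) 0-6(w=4) 0-7(w=7) 1-3(w=3) 1-5(w=9) 1-6(w=5) 4-6(w=4)}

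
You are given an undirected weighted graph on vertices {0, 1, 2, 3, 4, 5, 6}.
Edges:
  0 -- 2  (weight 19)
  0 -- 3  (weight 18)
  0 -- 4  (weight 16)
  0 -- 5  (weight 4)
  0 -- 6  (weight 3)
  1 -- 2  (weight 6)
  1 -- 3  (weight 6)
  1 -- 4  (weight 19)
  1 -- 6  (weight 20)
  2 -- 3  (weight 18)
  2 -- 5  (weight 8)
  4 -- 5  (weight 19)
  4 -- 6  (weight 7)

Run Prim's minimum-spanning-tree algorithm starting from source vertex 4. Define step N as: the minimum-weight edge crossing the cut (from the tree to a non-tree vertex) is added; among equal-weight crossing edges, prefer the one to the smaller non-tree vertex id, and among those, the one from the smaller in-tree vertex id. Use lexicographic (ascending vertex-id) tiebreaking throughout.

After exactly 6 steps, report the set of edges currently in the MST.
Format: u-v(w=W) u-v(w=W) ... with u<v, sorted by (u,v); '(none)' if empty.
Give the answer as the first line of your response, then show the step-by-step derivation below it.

0-5(w=4) 0-6(w=3) 1-2(w=6) 1-3(w=6) 2-5(w=8) 4-6(w=7)

step 1: add edge 4-6 (w=7); MST = {4-6(w=7)}
step 2: add edge 0-6 (w=3); MST = {0-6(w=3) 4-6(w=7)}
step 3: add edge 0-5 (w=4); MST = {0-5(w=4) 0-6(w=3) 4-6(w=7)}
step 4: add edge 2-5 (w=8); MST = {0-5(w=4) 0-6(w=3) 2-5(w=8) 4-6(w=7)}
step 5: add edge 1-2 (w=6); MST = {0-5(w=4) 0-6(w=3) 1-2(w=6) 2-5(w=8) 4-6(w=7)}
step 6: add edge 1-3 (w=6); MST = {0-5(w=4) 0-6(w=3) 1-2(w=6) 1-3(w=6) 2-5(w=8) 4-6(w=7)}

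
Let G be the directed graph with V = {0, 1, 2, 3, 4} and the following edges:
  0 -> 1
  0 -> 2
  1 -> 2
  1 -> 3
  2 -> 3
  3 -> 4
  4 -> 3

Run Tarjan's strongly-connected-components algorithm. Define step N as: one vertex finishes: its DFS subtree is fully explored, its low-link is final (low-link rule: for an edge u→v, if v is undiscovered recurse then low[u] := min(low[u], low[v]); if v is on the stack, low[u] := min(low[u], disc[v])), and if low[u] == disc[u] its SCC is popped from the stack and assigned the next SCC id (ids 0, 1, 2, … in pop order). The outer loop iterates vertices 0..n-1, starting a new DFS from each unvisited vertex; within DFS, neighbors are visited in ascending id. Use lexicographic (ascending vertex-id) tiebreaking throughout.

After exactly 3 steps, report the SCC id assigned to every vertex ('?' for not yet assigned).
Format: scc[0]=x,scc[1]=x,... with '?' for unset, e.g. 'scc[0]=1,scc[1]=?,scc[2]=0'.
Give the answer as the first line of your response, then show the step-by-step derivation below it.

scc[0]=?,scc[1]=?,scc[2]=1,scc[3]=0,scc[4]=0

step 1: low=(low[0]=0,low[1]=1,low[2]=2,low[3]=3,low[4]=3); scc=(scc[0]=?,scc[1]=?,scc[2]=?,scc[3]=?,scc[4]=?)
step 2: low=(low[0]=0,low[1]=1,low[2]=2,low[3]=3,low[4]=3); scc=(scc[0]=?,scc[1]=?,scc[2]=?,scc[3]=0,scc[4]=0)
step 3: low=(low[0]=0,low[1]=1,low[2]=2,low[3]=3,low[4]=3); scc=(scc[0]=?,scc[1]=?,scc[2]=1,scc[3]=0,scc[4]=0)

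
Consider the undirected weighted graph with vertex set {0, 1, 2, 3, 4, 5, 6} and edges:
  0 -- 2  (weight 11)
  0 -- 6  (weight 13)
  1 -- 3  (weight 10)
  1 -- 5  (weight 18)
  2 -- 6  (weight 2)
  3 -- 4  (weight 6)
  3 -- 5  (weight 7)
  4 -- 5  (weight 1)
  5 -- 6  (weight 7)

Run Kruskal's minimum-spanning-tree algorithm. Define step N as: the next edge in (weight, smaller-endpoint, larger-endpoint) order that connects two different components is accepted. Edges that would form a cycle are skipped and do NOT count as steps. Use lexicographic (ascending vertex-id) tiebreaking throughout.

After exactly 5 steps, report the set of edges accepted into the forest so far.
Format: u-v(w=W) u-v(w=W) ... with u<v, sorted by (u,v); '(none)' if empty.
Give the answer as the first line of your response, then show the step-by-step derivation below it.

1-3(w=10) 2-6(w=2) 3-4(w=6) 4-5(w=1) 5-6(w=7)

step 1: add edge 4-5 (w=1); MST = {4-5(w=1)}
step 2: add edge 2-6 (w=2); MST = {2-6(w=2) 4-5(w=1)}
step 3: add edge 3-4 (w=6); MST = {2-6(w=2) 3-4(w=6) 4-5(w=1)}
step 4: add edge 5-6 (w=7); MST = {2-6(w=2) 3-4(w=6) 4-5(w=1) 5-6(w=7)}
step 5: add edge 1-3 (w=10); MST = {1-3(w=10) 2-6(w=2) 3-4(w=6) 4-5(w=1) 5-6(w=7)}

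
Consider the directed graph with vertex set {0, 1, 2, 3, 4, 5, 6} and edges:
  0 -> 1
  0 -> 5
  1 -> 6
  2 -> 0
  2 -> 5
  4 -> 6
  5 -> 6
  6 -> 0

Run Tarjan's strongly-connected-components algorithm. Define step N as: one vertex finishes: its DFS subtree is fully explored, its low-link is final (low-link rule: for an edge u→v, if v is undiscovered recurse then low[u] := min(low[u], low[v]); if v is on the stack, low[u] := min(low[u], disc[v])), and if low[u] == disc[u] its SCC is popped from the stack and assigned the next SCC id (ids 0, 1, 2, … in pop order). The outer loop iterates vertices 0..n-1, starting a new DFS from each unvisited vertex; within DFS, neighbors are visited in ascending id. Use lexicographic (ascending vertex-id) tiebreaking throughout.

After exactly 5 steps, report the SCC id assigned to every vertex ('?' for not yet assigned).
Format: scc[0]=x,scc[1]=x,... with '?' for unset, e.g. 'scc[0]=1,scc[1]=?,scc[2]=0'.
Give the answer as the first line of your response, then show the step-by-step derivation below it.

scc[0]=0,scc[1]=0,scc[2]=1,scc[3]=?,scc[4]=?,scc[5]=0,scc[6]=0

step 1: low=(low[0]=0,low[1]=1,low[2]=?,low[3]=?,low[4]=?,low[5]=?,low[6]=0); scc=(scc[0]=?,scc[1]=?,scc[2]=?,scc[3]=?,scc[4]=?,scc[5]=?,scc[6]=?)
step 2: low=(low[0]=0,low[1]=0,low[2]=?,low[3]=?,low[4]=?,low[5]=?,low[6]=0); scc=(scc[0]=?,scc[1]=?,scc[2]=?,scc[3]=?,scc[4]=?,scc[5]=?,scc[6]=?)
step 3: low=(low[0]=0,low[1]=0,low[2]=?,low[3]=?,low[4]=?,low[5]=2,low[6]=0); scc=(scc[0]=?,scc[1]=?,scc[2]=?,scc[3]=?,scc[4]=?,scc[5]=?,scc[6]=?)
step 4: low=(low[0]=0,low[1]=0,low[2]=?,low[3]=?,low[4]=?,low[5]=2,low[6]=0); scc=(scc[0]=0,scc[1]=0,scc[2]=?,scc[3]=?,scc[4]=?,scc[5]=0,scc[6]=0)
step 5: low=(low[0]=0,low[1]=0,low[2]=4,low[3]=?,low[4]=?,low[5]=2,low[6]=0); scc=(scc[0]=0,scc[1]=0,scc[2]=1,scc[3]=?,scc[4]=?,scc[5]=0,scc[6]=0)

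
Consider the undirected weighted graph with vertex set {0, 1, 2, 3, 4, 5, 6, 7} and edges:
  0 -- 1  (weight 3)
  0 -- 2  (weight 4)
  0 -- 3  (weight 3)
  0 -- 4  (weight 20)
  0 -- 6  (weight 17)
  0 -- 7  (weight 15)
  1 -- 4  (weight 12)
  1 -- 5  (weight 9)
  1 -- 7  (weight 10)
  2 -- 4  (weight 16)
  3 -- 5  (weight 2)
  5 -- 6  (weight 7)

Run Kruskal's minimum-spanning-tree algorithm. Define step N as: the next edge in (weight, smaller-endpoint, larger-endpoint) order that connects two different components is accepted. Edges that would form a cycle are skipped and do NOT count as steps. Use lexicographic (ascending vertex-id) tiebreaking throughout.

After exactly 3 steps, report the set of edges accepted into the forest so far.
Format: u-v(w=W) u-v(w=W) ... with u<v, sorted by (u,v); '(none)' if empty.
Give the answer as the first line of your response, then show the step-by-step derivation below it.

0-1(w=3) 0-3(w=3) 3-5(w=2)

step 1: add edge 3-5 (w=2); MST = {3-5(w=2)}
step 2: add edge 0-1 (w=3); MST = {0-1(w=3) 3-5(w=2)}
step 3: add edge 0-3 (w=3); MST = {0-1(w=3) 0-3(w=3) 3-5(w=2)}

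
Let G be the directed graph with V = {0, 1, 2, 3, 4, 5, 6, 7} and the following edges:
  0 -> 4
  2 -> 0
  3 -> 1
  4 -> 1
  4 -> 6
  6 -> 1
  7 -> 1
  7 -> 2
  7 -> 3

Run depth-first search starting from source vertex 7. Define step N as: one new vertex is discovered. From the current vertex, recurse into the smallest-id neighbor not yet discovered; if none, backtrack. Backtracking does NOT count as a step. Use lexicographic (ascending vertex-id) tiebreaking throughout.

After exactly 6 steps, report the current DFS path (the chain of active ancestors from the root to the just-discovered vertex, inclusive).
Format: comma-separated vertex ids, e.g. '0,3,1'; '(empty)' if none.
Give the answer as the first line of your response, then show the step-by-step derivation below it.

7,2,0,4,6

step 1: discover 7; path=7; order=7
step 2: discover 1; path=7>1; order=7,1
step 3: discover 2; path=7>2; order=7,1,2
step 4: discover 0; path=7>2>0; order=7,1,2,0
step 5: discover 4; path=7>2>0>4; order=7,1,2,0,4
step 6: discover 6; path=7>2>0>4>6; order=7,1,2,0,4,6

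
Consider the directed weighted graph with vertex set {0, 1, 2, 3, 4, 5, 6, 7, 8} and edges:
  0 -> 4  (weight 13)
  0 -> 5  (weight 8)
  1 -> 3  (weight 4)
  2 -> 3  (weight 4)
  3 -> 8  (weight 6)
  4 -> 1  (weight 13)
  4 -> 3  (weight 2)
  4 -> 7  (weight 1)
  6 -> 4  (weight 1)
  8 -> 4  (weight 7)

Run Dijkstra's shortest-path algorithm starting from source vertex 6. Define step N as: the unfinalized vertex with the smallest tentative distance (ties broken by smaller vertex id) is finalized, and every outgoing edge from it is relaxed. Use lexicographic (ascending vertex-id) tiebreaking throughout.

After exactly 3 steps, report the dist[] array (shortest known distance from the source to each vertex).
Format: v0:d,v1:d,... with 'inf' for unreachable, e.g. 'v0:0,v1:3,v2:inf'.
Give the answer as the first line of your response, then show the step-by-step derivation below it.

v0:inf,v1:14,v2:inf,v3:3,v4:1,v5:inf,v6:0,v7:2,v8:inf

step 1: dist = v0:inf,v1:inf,v2:inf,v3:inf,v4:1,v5:inf,v6:0,v7:inf,v8:inf
step 2: dist = v0:inf,v1:14,v2:inf,v3:3,v4:1,v5:inf,v6:0,v7:2,v8:inf
step 3: dist = v0:inf,v1:14,v2:inf,v3:3,v4:1,v5:inf,v6:0,v7:2,v8:inf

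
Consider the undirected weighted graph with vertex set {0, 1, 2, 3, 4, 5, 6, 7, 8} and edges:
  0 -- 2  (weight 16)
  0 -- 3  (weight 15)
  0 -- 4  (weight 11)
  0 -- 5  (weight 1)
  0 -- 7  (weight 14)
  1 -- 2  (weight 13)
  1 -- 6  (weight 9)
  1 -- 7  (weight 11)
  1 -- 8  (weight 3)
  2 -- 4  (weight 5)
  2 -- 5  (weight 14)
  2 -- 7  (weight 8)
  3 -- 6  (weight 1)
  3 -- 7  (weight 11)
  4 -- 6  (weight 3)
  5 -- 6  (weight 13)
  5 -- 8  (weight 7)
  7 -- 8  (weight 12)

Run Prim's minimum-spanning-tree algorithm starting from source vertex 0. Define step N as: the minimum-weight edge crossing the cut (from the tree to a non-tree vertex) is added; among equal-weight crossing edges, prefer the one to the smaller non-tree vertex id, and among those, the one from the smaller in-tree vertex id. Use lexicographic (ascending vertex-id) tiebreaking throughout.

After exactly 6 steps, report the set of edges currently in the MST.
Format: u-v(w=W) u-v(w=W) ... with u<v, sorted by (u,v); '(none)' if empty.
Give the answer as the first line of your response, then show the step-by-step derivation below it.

0-5(w=1) 1-6(w=9) 1-8(w=3) 3-6(w=1) 4-6(w=3) 5-8(w=7)

step 1: add edge 0-5 (w=1); MST = {0-5(w=1)}
step 2: add edge 5-8 (w=7); MST = {0-5(w=1) 5-8(w=7)}
step 3: add edge 1-8 (w=3); MST = {0-5(w=1) 1-8(w=3) 5-8(w=7)}
step 4: add edge 1-6 (w=9); MST = {0-5(w=1) 1-6(w=9) 1-8(w=3) 5-8(w=7)}
step 5: add edge 3-6 (w=1); MST = {0-5(w=1) 1-6(w=9) 1-8(w=3) 3-6(w=1) 5-8(w=7)}
step 6: add edge 4-6 (w=3); MST = {0-5(w=1) 1-6(w=9) 1-8(w=3) 3-6(w=1) 4-6(w=3) 5-8(w=7)}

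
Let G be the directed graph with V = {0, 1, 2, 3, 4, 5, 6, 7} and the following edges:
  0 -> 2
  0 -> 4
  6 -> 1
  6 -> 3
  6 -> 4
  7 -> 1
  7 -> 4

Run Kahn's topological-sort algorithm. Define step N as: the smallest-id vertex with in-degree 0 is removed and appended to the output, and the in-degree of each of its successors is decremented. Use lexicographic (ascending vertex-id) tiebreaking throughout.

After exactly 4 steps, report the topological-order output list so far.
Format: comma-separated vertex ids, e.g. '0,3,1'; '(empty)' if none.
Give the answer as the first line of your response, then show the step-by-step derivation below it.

0,2,5,6

step 1: output 0; order=[0]; indeg=(0,2,0,1,2,0,0,0)
step 2: output 2; order=[0,2]; indeg=(0,2,0,1,2,0,0,0)
step 3: output 5; order=[0,2,5]; indeg=(0,2,0,1,2,0,0,0)
step 4: output 6; order=[0,2,5,6]; indeg=(0,1,0,0,1,0,0,0)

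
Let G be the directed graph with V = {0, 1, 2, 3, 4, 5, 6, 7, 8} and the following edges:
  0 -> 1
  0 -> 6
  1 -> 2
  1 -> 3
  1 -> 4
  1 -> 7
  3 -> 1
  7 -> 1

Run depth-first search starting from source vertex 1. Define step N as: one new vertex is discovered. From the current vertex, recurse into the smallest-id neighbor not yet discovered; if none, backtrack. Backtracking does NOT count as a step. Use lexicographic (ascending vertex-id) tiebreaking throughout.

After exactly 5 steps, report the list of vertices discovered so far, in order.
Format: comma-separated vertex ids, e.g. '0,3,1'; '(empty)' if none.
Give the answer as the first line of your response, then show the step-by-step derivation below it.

1,2,3,4,7

step 1: discover 1; path=1; order=1
step 2: discover 2; path=1>2; order=1,2
step 3: discover 3; path=1>3; order=1,2,3
step 4: discover 4; path=1>4; order=1,2,3,4
step 5: discover 7; path=1>7; order=1,2,3,4,7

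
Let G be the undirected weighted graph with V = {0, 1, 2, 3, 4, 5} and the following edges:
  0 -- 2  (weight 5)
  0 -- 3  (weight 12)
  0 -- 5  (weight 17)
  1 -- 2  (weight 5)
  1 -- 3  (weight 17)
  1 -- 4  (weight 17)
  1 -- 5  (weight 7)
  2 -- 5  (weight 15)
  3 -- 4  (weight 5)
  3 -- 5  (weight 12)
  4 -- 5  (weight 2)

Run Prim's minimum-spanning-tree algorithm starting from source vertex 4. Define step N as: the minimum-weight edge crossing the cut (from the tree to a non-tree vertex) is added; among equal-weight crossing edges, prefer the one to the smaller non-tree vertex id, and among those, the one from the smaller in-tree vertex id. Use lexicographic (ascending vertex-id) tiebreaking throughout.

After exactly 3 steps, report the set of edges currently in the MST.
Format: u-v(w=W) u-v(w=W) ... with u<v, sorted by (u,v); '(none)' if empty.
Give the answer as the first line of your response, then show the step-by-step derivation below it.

1-5(w=7) 3-4(w=5) 4-5(w=2)

step 1: add edge 4-5 (w=2); MST = {4-5(w=2)}
step 2: add edge 3-4 (w=5); MST = {3-4(w=5) 4-5(w=2)}
step 3: add edge 1-5 (w=7); MST = {1-5(w=7) 3-4(w=5) 4-5(w=2)}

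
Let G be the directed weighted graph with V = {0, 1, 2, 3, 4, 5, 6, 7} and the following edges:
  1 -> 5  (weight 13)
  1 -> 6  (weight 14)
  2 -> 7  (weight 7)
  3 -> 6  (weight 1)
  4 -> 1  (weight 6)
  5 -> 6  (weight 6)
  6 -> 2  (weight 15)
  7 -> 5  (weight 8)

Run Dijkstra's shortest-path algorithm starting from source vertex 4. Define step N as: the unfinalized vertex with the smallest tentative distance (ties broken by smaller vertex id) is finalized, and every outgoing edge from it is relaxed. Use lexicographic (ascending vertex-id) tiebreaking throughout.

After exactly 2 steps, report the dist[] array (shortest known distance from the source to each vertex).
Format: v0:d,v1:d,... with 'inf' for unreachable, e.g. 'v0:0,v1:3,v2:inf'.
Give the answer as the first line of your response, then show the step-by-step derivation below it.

v0:inf,v1:6,v2:inf,v3:inf,v4:0,v5:19,v6:20,v7:inf

step 1: dist = v0:inf,v1:6,v2:inf,v3:inf,v4:0,v5:inf,v6:inf,v7:inf
step 2: dist = v0:inf,v1:6,v2:inf,v3:inf,v4:0,v5:19,v6:20,v7:inf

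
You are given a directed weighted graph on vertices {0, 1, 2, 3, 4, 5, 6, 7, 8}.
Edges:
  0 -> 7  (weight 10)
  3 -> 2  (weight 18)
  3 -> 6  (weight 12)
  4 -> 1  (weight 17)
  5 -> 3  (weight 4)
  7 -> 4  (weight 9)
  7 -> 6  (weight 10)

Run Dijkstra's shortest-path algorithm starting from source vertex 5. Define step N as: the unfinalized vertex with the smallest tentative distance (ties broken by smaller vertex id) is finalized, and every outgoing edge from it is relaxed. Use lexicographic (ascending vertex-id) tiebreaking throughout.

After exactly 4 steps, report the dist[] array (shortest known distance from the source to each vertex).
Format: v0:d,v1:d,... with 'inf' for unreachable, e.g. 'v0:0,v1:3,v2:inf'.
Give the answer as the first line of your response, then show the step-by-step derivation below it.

v0:inf,v1:inf,v2:22,v3:4,v4:inf,v5:0,v6:16,v7:inf,v8:inf

step 1: dist = v0:inf,v1:inf,v2:inf,v3:4,v4:inf,v5:0,v6:inf,v7:inf,v8:inf
step 2: dist = v0:inf,v1:inf,v2:22,v3:4,v4:inf,v5:0,v6:16,v7:inf,v8:inf
step 3: dist = v0:inf,v1:inf,v2:22,v3:4,v4:inf,v5:0,v6:16,v7:inf,v8:inf
step 4: dist = v0:inf,v1:inf,v2:22,v3:4,v4:inf,v5:0,v6:16,v7:inf,v8:inf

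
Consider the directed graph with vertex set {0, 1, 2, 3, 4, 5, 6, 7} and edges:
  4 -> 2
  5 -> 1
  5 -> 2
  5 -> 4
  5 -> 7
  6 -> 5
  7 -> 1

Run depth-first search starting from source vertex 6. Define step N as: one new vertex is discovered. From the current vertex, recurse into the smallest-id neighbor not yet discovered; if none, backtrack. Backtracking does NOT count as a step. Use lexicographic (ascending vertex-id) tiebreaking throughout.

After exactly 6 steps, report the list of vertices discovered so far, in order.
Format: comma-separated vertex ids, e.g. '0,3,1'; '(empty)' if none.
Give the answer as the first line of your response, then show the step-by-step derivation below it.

6,5,1,2,4,7

step 1: discover 6; path=6; order=6
step 2: discover 5; path=6>5; order=6,5
step 3: discover 1; path=6>5>1; order=6,5,1
step 4: discover 2; path=6>5>2; order=6,5,1,2
step 5: discover 4; path=6>5>4; order=6,5,1,2,4
step 6: discover 7; path=6>5>7; order=6,5,1,2,4,7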